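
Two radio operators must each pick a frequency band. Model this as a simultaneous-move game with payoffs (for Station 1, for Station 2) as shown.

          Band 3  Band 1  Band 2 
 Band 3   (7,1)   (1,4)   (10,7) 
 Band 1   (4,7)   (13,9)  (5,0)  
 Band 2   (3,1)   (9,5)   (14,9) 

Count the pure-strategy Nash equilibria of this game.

Both Band 1: Station 1 gets 13 (best alternative 9); Station 2 gets 9 (best alternative 7). Neither deviates — NE.
Both Band 2: Station 1 gets 14 (best alternative 10); Station 2 gets 9 (best alternative 5). Neither deviates — NE.
Both Band 3 is not a NE: Station 2 would switch to Band 2 (7 > 1).
No other cell survives both best-response checks, so there are 2 pure NE.

2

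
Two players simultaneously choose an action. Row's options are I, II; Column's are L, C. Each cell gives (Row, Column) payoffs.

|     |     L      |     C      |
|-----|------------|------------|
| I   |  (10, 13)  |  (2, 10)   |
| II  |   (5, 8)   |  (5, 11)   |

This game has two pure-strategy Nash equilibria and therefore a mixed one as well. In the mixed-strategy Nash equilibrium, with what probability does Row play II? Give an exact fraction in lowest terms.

Row's mix p on I must make Column indifferent between L and C.
Column's payoff from L: 13p + 8(1−p). From C: 10p + 11(1−p).
Set equal: 3p = 3(1−p) → p = 3/6 = 1/2.
Probability on II is 1 − 1/2 = 1/2.

1/2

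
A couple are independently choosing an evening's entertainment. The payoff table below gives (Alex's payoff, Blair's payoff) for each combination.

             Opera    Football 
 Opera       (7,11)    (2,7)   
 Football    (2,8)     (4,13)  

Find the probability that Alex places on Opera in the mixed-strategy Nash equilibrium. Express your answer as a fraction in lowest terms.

5/9

Alex's mix p on Opera must make Blair indifferent between Opera and Football.
Blair's payoff from Opera: 11p + 8(1−p). From Football: 7p + 13(1−p).
Set equal: 4p = 5(1−p) → p = 5/9.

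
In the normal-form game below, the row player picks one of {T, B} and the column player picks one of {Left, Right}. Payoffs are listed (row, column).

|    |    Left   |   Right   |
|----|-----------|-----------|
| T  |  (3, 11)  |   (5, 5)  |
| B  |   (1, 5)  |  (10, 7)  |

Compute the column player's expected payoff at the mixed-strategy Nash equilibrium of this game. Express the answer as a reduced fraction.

The row player mixes with probability p on T, chosen so the column player is indifferent: 11p + 5(1−p) = 5p + 7(1−p) gives p = 1/4.
The column player's expected payoff is 11·1/4 + 5·3/4 = 13/2.

13/2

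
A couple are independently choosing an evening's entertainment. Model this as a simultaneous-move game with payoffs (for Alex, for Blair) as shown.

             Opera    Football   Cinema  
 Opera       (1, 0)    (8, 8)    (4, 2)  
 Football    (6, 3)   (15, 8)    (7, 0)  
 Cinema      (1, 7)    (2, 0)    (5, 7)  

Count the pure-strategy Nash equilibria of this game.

1

Both Football: Alex gets 15 (best alternative 8); Blair gets 8 (best alternative 3). Neither deviates — NE.
Both Cinema is not a NE: Alex would switch to Football (7 > 5).
No other cell survives both best-response checks, so there is 1 pure NE.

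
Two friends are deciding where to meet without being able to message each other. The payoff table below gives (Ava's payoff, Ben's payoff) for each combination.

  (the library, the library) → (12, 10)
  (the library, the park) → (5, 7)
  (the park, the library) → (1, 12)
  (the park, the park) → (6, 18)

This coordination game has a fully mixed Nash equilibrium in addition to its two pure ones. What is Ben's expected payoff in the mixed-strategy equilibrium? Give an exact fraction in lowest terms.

32/3

Ava mixes with probability p on the library, chosen so Ben is indifferent: 10p + 12(1−p) = 7p + 18(1−p) gives p = 2/3.
Ben's expected payoff is 10·2/3 + 12·1/3 = 32/3.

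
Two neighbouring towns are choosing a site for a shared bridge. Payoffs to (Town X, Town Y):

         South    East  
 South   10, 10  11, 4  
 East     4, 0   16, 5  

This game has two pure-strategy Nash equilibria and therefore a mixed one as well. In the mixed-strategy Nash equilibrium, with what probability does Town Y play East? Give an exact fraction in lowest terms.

Town Y's mix q on South must make Town X indifferent between South and East.
Town X's payoff from South: 10q + 11(1−q). From East: 4q + 16(1−q).
Set equal: 6q = 5(1−q) → q = 5/11.
Probability on East is 1 − 5/11 = 6/11.

6/11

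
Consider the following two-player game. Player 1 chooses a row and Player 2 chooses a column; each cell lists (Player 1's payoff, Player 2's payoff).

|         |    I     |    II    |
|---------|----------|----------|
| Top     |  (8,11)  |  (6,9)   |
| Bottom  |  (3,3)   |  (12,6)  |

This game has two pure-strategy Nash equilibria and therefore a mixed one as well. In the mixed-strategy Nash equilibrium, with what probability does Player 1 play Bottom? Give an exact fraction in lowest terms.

Player 1's mix p on Top must make Player 2 indifferent between I and II.
Player 2's payoff from I: 11p + 3(1−p). From II: 9p + 6(1−p).
Set equal: 2p = 3(1−p) → p = 3/5.
Probability on Bottom is 1 − 3/5 = 2/5.

2/5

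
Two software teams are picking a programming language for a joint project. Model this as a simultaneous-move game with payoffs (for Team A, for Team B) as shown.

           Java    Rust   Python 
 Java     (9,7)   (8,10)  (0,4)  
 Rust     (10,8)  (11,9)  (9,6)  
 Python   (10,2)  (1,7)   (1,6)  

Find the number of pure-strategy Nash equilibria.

Both Rust: Team A gets 11 (best alternative 8); Team B gets 9 (best alternative 8). Neither deviates — NE.
Both Python is not a NE: Team A would switch to Rust (9 > 1).
No other cell survives both best-response checks, so there is 1 pure NE.

1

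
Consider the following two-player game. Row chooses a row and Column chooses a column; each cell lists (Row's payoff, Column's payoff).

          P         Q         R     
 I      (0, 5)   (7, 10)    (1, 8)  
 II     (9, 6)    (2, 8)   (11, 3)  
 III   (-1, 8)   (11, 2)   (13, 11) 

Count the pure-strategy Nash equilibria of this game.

1

(III, R): Row gets 13 (best alternative 11); Column gets 11 (best alternative 8). Neither deviates — NE.
(II, Q) is not a NE: Row would switch to III (11 > 2).
No other cell survives both best-response checks, so there is 1 pure NE.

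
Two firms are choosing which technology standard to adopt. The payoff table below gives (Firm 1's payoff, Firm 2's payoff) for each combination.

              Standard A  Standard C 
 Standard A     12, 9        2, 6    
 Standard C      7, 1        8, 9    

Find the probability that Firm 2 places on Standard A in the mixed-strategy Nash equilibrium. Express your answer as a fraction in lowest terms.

6/11

Firm 2's mix q on Standard A must make Firm 1 indifferent between Standard A and Standard C.
Firm 1's payoff from Standard A: 12q + 2(1−q). From Standard C: 7q + 8(1−q).
Set equal: 5q = 6(1−q) → q = 6/11.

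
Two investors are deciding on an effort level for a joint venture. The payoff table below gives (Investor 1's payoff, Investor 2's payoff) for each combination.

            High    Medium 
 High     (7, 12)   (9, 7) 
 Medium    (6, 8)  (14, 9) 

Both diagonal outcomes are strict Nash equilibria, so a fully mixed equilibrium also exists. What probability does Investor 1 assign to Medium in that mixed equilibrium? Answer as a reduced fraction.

Investor 1's mix p on High must make Investor 2 indifferent between High and Medium.
Investor 2's payoff from High: 12p + 8(1−p). From Medium: 7p + 9(1−p).
Set equal: 5p = 1(1−p) → p = 1/6.
Probability on Medium is 1 − 1/6 = 5/6.

5/6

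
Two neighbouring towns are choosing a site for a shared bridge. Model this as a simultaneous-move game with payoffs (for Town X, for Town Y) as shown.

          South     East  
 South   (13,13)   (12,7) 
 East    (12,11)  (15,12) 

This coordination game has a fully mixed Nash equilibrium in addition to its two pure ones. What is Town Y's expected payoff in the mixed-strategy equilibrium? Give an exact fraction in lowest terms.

79/7

Town X mixes with probability p on South, chosen so Town Y is indifferent: 13p + 11(1−p) = 7p + 12(1−p) gives p = 1/7.
Town Y's expected payoff is 13·1/7 + 11·6/7 = 79/7.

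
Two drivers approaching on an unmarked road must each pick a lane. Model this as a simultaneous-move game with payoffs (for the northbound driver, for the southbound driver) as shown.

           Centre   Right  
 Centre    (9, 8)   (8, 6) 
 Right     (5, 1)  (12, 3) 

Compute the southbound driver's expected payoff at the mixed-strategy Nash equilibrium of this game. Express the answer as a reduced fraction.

9/2

The northbound driver mixes with probability p on Centre, chosen so the southbound driver is indifferent: 8p + 1(1−p) = 6p + 3(1−p) gives p = 1/2.
The southbound driver's expected payoff is 8·1/2 + 1·1/2 = 9/2.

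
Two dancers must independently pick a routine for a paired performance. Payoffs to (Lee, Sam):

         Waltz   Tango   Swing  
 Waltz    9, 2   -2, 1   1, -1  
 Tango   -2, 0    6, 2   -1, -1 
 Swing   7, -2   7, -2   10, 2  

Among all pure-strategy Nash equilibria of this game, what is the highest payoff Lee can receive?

Both Waltz is a pure NE (Lee: 9 ≥ 7; Sam: 2 ≥ 1). Lee gets 9.
Both Swing is a pure NE (Lee: 10 ≥ 1; Sam: 2 ≥ -2). Lee gets 10.
Every other cell has a profitable deviation for at least one player. Highest of {9, 10} is 10.

10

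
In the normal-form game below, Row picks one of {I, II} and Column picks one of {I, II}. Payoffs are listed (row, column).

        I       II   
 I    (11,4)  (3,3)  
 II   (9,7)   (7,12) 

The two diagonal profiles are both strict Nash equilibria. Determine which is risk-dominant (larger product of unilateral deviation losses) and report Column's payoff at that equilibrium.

At both I: Row loses 11 − 9 = 2 by deviating; Column loses 4 − 3 = 1. Product = 2·1 = 2.
At both II: Row loses 7 − 3 = 4 by deviating; Column loses 12 − 7 = 5. Product = 4·5 = 20.
20 > 2, so both II is risk-dominant. Column's payoff there is 12.

12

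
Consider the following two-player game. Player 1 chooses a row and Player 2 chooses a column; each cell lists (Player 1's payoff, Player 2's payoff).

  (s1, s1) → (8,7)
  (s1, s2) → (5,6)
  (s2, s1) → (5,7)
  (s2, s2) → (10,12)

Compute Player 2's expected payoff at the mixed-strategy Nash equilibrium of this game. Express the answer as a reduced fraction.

Player 1 mixes with probability p on s1, chosen so Player 2 is indifferent: 7p + 7(1−p) = 6p + 12(1−p) gives p = 5/6.
Player 2's expected payoff is 7·5/6 + 7·1/6 = 7.

7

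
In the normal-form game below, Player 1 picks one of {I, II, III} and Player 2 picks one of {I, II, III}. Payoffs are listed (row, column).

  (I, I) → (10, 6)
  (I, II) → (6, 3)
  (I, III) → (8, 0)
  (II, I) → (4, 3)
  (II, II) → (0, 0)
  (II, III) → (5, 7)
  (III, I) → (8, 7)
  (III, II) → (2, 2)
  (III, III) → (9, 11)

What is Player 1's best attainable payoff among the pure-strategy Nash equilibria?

10

Both I is a pure NE (Player 1: 10 ≥ 8; Player 2: 6 ≥ 3). Player 1 gets 10.
Both III is a pure NE (Player 1: 9 ≥ 8; Player 2: 11 ≥ 7). Player 1 gets 9.
Every other cell has a profitable deviation for at least one player. Highest of {10, 9} is 10.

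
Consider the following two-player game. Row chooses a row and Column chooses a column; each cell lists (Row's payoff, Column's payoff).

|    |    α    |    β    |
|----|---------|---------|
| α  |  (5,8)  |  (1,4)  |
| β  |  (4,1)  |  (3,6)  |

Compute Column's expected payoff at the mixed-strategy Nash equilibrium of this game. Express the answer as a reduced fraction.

Row mixes with probability p on α, chosen so Column is indifferent: 8p + 1(1−p) = 4p + 6(1−p) gives p = 5/9.
Column's expected payoff is 8·5/9 + 1·4/9 = 44/9.

44/9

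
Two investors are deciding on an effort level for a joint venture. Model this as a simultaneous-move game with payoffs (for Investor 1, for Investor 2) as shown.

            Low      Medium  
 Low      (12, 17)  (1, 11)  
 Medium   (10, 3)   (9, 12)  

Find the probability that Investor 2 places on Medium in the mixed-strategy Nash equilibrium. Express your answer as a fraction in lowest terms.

1/5

Investor 2's mix q on Low must make Investor 1 indifferent between Low and Medium.
Investor 1's payoff from Low: 12q + 1(1−q). From Medium: 10q + 9(1−q).
Set equal: 2q = 8(1−q) → q = 8/10 = 4/5.
Probability on Medium is 1 − 4/5 = 1/5.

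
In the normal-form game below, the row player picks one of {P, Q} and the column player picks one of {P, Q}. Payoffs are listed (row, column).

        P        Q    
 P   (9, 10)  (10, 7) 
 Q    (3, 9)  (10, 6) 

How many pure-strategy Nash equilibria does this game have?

Both P: the row player gets 9 (best alternative 3); the column player gets 10 (best alternative 7). Neither deviates — NE.
Both Q is not a NE: the column player would switch to P (9 > 6).
No other cell survives both best-response checks, so there is 1 pure NE.

1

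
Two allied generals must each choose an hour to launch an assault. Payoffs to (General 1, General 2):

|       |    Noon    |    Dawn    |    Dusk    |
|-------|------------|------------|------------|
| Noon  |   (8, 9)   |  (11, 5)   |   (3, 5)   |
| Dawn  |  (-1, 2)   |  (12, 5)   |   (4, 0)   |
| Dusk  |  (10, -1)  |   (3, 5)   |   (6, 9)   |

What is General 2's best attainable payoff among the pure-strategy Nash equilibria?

9

Both Dawn is a pure NE (General 1: 12 ≥ 11; General 2: 5 ≥ 2). General 2 gets 5.
Both Dusk is a pure NE (General 1: 6 ≥ 4; General 2: 9 ≥ 5). General 2 gets 9.
Every other cell has a profitable deviation for at least one player. Highest of {5, 9} is 9.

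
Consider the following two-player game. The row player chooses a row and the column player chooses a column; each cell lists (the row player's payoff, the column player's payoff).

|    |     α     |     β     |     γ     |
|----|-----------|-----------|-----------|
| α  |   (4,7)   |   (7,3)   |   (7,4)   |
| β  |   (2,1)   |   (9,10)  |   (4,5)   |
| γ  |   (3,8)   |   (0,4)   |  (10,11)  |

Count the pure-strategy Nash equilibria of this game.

Both α: the row player gets 4 (best alternative 3); the column player gets 7 (best alternative 4). Neither deviates — NE.
Both β: the row player gets 9 (best alternative 7); the column player gets 10 (best alternative 5). Neither deviates — NE.
Both γ: the row player gets 10 (best alternative 7); the column player gets 11 (best alternative 8). Neither deviates — NE.
(β, γ) is not a NE: the row player would switch to γ (10 > 4).
No other cell survives both best-response checks, so there are 3 pure NE.

3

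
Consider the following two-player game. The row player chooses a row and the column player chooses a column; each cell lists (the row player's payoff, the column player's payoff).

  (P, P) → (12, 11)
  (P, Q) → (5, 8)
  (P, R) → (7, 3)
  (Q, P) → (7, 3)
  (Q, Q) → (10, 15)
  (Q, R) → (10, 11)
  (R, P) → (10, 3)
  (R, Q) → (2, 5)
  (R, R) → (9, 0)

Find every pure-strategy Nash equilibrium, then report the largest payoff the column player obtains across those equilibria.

Both P is a pure NE (the row player: 12 ≥ 10; the column player: 11 ≥ 8). The column player gets 11.
Both Q is a pure NE (the row player: 10 ≥ 5; the column player: 15 ≥ 11). The column player gets 15.
Every other cell has a profitable deviation for at least one player. Highest of {11, 15} is 15.

15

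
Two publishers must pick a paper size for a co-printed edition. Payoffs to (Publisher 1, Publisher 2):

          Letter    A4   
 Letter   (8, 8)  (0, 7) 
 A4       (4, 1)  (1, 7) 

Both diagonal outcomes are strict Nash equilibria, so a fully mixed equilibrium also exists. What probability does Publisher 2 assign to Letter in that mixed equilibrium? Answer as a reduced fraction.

1/5

Publisher 2's mix q on Letter must make Publisher 1 indifferent between Letter and A4.
Publisher 1's payoff from Letter: 8q + 0(1−q). From A4: 4q + 1(1−q).
Set equal: 4q = 1(1−q) → q = 1/5.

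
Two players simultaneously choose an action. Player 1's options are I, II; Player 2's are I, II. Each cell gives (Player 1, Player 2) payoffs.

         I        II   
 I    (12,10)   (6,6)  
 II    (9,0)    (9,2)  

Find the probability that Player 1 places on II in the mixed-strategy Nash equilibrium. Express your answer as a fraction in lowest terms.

2/3

Player 1's mix p on I must make Player 2 indifferent between I and II.
Player 2's payoff from I: 10p + 0(1−p). From II: 6p + 2(1−p).
Set equal: 4p = 2(1−p) → p = 2/6 = 1/3.
Probability on II is 1 − 1/3 = 2/3.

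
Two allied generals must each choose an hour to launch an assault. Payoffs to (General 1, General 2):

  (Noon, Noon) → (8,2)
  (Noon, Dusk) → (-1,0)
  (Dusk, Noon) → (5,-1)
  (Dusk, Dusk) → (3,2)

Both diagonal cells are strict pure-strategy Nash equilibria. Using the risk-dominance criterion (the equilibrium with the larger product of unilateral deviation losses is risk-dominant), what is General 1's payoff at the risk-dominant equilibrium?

3

At both Noon: General 1 loses 8 − 5 = 3 by deviating; General 2 loses 2 − 0 = 2. Product = 3·2 = 6.
At both Dusk: General 1 loses 3 − (-1) = 4 by deviating; General 2 loses 2 − (-1) = 3. Product = 4·3 = 12.
12 > 6, so both Dusk is risk-dominant. General 1's payoff there is 3.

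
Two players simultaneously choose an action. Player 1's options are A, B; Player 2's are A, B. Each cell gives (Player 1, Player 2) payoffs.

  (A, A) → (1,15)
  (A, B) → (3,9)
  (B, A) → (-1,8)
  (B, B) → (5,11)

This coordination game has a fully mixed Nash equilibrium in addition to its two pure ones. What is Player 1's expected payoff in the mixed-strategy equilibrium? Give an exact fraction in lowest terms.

Player 2 mixes with probability q on A, chosen so Player 1 is indifferent: 1q + 3(1−q) = (-1)q + 5(1−q) gives q = 1/2.
Player 1's expected payoff (from either row, since indifferent) is 1·1/2 + 3·1/2 = 2.

2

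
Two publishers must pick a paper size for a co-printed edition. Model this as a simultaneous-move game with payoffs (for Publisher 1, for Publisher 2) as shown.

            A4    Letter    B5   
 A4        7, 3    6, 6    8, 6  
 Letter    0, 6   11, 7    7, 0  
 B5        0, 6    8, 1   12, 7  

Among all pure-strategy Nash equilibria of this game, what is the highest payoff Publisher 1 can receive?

Both Letter is a pure NE (Publisher 1: 11 ≥ 8; Publisher 2: 7 ≥ 6). Publisher 1 gets 11.
Both B5 is a pure NE (Publisher 1: 12 ≥ 8; Publisher 2: 7 ≥ 6). Publisher 1 gets 12.
Every other cell has a profitable deviation for at least one player. Highest of {11, 12} is 12.

12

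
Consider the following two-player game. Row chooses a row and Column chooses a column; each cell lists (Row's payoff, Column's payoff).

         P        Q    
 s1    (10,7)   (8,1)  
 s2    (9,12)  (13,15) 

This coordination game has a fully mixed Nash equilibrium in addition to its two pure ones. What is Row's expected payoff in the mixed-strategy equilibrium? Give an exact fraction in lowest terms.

Column mixes with probability q on P, chosen so Row is indifferent: 10q + 8(1−q) = 9q + 13(1−q) gives q = 5/6.
Row's expected payoff (from either row, since indifferent) is 10·5/6 + 8·1/6 = 29/3.

29/3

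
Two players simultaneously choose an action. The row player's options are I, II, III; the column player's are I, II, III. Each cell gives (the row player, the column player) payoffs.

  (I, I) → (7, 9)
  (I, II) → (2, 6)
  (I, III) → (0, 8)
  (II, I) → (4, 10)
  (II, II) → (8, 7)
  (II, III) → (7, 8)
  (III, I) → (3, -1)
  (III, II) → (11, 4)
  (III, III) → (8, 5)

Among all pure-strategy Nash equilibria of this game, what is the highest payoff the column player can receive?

9

Both I is a pure NE (the row player: 7 ≥ 4; the column player: 9 ≥ 8). The column player gets 9.
Both III is a pure NE (the row player: 8 ≥ 7; the column player: 5 ≥ 4). The column player gets 5.
Every other cell has a profitable deviation for at least one player. Highest of {9, 5} is 9.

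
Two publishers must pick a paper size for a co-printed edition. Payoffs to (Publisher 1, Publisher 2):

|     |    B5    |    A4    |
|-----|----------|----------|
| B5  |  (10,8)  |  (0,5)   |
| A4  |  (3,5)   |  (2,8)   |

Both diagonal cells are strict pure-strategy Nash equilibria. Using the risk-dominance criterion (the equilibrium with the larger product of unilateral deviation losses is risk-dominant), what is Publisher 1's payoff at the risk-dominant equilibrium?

10

At both B5: Publisher 1 loses 10 − 3 = 7 by deviating; Publisher 2 loses 8 − 5 = 3. Product = 7·3 = 21.
At both A4: Publisher 1 loses 2 − 0 = 2 by deviating; Publisher 2 loses 8 − 5 = 3. Product = 2·3 = 6.
21 > 6, so both B5 is risk-dominant. Publisher 1's payoff there is 10.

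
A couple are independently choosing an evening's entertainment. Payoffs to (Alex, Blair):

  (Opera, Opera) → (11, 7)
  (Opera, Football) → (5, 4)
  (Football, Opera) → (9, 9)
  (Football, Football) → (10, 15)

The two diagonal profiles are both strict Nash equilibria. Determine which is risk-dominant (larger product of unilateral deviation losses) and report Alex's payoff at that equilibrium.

At both Opera: Alex loses 11 − 9 = 2 by deviating; Blair loses 7 − 4 = 3. Product = 2·3 = 6.
At both Football: Alex loses 10 − 5 = 5 by deviating; Blair loses 15 − 9 = 6. Product = 5·6 = 30.
30 > 6, so both Football is risk-dominant. Alex's payoff there is 10.

10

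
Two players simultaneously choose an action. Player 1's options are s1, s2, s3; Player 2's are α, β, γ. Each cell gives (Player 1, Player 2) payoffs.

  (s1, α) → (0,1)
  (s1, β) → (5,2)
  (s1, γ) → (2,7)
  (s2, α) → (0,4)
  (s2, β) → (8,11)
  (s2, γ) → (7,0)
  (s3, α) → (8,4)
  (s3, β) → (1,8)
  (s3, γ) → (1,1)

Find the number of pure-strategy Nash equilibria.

(s2, β): Player 1 gets 8 (best alternative 5); Player 2 gets 11 (best alternative 4). Neither deviates — NE.
(s3, γ) is not a NE: Player 1 would switch to s2 (7 > 1).
No other cell survives both best-response checks, so there is 1 pure NE.

1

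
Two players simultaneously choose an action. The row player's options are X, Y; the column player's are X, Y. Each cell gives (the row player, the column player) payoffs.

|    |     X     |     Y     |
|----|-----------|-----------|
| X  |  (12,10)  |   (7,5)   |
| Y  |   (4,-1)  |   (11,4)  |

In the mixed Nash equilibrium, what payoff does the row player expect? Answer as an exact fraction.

The column player mixes with probability q on X, chosen so the row player is indifferent: 12q + 7(1−q) = 4q + 11(1−q) gives q = 1/3.
The row player's expected payoff (from either row, since indifferent) is 12·1/3 + 7·2/3 = 26/3.

26/3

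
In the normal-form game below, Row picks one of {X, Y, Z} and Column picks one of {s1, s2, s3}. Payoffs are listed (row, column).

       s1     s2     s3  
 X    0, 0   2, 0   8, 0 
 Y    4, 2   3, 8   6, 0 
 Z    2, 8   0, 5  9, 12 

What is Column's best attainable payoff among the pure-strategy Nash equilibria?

12

(Y, s2) is a pure NE (Row: 3 ≥ 2; Column: 8 ≥ 2). Column gets 8.
(Z, s3) is a pure NE (Row: 9 ≥ 8; Column: 12 ≥ 8). Column gets 12.
Every other cell has a profitable deviation for at least one player. Highest of {8, 12} is 12.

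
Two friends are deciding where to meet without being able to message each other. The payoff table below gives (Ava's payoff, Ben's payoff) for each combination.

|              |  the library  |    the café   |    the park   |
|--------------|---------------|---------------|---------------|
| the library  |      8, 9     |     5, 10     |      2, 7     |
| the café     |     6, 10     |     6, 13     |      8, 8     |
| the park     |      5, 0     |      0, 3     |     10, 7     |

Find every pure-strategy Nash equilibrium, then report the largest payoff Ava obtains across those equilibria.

10

Both the café is a pure NE (Ava: 6 ≥ 5; Ben: 13 ≥ 10). Ava gets 6.
Both the park is a pure NE (Ava: 10 ≥ 8; Ben: 7 ≥ 3). Ava gets 10.
Every other cell has a profitable deviation for at least one player. Highest of {6, 10} is 10.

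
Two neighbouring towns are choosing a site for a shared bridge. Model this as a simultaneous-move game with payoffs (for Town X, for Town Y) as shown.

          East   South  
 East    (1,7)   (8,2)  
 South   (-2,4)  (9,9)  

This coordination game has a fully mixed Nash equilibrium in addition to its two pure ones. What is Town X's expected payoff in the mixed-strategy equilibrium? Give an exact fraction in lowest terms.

Town Y mixes with probability q on East, chosen so Town X is indifferent: 1q + 8(1−q) = (-2)q + 9(1−q) gives q = 1/4.
Town X's expected payoff (from either row, since indifferent) is 1·1/4 + 8·3/4 = 25/4.

25/4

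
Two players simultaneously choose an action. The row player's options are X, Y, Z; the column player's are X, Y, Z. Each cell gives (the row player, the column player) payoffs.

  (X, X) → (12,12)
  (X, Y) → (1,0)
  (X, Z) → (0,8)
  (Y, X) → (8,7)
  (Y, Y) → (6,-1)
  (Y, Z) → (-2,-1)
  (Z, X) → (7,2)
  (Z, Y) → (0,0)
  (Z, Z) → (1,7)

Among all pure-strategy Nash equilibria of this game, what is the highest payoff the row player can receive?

Both X is a pure NE (the row player: 12 ≥ 8; the column player: 12 ≥ 8). The row player gets 12.
Both Z is a pure NE (the row player: 1 ≥ 0; the column player: 7 ≥ 2). The row player gets 1.
Every other cell has a profitable deviation for at least one player. Highest of {12, 1} is 12.

12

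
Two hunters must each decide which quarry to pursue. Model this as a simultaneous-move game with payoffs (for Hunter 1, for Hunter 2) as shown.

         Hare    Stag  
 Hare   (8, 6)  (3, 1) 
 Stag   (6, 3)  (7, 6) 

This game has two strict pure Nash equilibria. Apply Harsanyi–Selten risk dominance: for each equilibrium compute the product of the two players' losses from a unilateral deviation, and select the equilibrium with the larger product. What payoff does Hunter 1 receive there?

7

At both Hare: Hunter 1 loses 8 − 6 = 2 by deviating; Hunter 2 loses 6 − 1 = 5. Product = 2·5 = 10.
At both Stag: Hunter 1 loses 7 − 3 = 4 by deviating; Hunter 2 loses 6 − 3 = 3. Product = 4·3 = 12.
12 > 10, so both Stag is risk-dominant. Hunter 1's payoff there is 7.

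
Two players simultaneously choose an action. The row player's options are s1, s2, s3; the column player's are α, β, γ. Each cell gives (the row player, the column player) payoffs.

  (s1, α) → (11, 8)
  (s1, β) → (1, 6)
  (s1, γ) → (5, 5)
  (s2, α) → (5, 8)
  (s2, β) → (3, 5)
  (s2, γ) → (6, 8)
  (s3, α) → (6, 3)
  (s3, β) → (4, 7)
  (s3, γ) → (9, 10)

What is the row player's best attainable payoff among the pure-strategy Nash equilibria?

11

(s1, α) is a pure NE (the row player: 11 ≥ 6; the column player: 8 ≥ 6). The row player gets 11.
(s3, γ) is a pure NE (the row player: 9 ≥ 6; the column player: 10 ≥ 7). The row player gets 9.
Every other cell has a profitable deviation for at least one player. Highest of {11, 9} is 11.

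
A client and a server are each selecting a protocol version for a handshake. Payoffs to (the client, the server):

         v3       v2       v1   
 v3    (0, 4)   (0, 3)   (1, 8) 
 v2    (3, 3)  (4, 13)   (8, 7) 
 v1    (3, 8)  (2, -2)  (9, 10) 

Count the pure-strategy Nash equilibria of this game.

2

Both v2: the client gets 4 (best alternative 2); the server gets 13 (best alternative 7). Neither deviates — NE.
Both v1: the client gets 9 (best alternative 8); the server gets 10 (best alternative 8). Neither deviates — NE.
Both v3 is not a NE: the client would switch to v2 (3 > 0).
No other cell survives both best-response checks, so there are 2 pure NE.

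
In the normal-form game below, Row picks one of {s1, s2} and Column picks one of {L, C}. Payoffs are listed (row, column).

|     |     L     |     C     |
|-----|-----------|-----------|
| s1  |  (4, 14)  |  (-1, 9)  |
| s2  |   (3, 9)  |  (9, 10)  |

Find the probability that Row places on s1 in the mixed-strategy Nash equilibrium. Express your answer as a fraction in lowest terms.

Row's mix p on s1 must make Column indifferent between L and C.
Column's payoff from L: 14p + 9(1−p). From C: 9p + 10(1−p).
Set equal: 5p = 1(1−p) → p = 1/6.

1/6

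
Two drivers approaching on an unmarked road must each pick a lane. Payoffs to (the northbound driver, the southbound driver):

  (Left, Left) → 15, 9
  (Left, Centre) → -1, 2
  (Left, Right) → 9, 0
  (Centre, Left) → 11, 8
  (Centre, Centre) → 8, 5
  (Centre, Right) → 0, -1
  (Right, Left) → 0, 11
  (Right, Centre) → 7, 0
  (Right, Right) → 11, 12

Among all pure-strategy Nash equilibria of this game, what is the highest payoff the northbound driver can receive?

15

Both Left is a pure NE (the northbound driver: 15 ≥ 11; the southbound driver: 9 ≥ 2). The northbound driver gets 15.
Both Right is a pure NE (the northbound driver: 11 ≥ 9; the southbound driver: 12 ≥ 11). The northbound driver gets 11.
Every other cell has a profitable deviation for at least one player. Highest of {15, 11} is 15.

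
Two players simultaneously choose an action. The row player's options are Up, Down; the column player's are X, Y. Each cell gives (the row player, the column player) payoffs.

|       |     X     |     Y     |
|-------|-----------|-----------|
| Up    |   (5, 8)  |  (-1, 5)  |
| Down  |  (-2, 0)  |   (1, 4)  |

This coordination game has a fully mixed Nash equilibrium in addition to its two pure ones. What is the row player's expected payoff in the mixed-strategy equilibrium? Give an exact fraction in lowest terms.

1/3

The column player mixes with probability q on X, chosen so the row player is indifferent: 5q + (-1)(1−q) = (-2)q + 1(1−q) gives q = 2/9.
The row player's expected payoff (from either row, since indifferent) is 5·2/9 + (-1)·7/9 = 1/3.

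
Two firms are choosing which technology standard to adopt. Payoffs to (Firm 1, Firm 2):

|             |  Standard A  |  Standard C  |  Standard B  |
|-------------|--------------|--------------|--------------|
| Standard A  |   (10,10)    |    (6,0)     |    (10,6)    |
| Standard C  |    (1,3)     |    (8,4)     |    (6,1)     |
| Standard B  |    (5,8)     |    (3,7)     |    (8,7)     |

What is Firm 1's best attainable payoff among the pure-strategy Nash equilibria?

10

Both Standard A is a pure NE (Firm 1: 10 ≥ 5; Firm 2: 10 ≥ 6). Firm 1 gets 10.
Both Standard C is a pure NE (Firm 1: 8 ≥ 6; Firm 2: 4 ≥ 3). Firm 1 gets 8.
Every other cell has a profitable deviation for at least one player. Highest of {10, 8} is 10.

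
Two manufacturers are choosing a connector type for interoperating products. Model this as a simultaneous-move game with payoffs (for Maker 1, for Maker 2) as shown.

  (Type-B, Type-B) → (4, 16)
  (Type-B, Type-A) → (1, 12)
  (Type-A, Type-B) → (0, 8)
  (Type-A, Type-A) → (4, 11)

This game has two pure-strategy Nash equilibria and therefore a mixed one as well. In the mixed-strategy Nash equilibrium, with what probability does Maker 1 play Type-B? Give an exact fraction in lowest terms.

3/7

Maker 1's mix p on Type-B must make Maker 2 indifferent between Type-B and Type-A.
Maker 2's payoff from Type-B: 16p + 8(1−p). From Type-A: 12p + 11(1−p).
Set equal: 4p = 3(1−p) → p = 3/7.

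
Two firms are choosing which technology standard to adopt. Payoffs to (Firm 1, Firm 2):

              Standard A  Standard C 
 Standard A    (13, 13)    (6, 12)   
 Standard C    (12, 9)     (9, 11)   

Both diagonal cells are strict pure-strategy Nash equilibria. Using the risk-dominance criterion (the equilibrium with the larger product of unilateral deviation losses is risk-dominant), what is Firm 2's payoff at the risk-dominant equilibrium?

At both Standard A: Firm 1 loses 13 − 12 = 1 by deviating; Firm 2 loses 13 − 12 = 1. Product = 1·1 = 1.
At both Standard C: Firm 1 loses 9 − 6 = 3 by deviating; Firm 2 loses 11 − 9 = 2. Product = 3·2 = 6.
6 > 1, so both Standard C is risk-dominant. Firm 2's payoff there is 11.

11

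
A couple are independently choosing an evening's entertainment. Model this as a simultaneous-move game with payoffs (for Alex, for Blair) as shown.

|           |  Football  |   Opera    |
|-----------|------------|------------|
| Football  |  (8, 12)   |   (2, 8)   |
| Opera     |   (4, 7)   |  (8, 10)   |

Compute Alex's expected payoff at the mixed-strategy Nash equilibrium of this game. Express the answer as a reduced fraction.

28/5

Blair mixes with probability q on Football, chosen so Alex is indifferent: 8q + 2(1−q) = 4q + 8(1−q) gives q = 3/5.
Alex's expected payoff (from either row, since indifferent) is 8·3/5 + 2·2/5 = 28/5.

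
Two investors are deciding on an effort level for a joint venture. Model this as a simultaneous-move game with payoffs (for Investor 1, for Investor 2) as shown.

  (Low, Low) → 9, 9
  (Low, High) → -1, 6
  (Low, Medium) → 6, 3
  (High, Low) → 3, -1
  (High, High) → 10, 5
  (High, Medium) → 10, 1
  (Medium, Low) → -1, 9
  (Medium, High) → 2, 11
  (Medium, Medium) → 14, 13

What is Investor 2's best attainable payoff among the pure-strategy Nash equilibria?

13

Both Low is a pure NE (Investor 1: 9 ≥ 3; Investor 2: 9 ≥ 6). Investor 2 gets 9.
Both High is a pure NE (Investor 1: 10 ≥ 2; Investor 2: 5 ≥ 1). Investor 2 gets 5.
Both Medium is a pure NE (Investor 1: 14 ≥ 10; Investor 2: 13 ≥ 11). Investor 2 gets 13.
Every other cell has a profitable deviation for at least one player. Highest of {9, 5, 13} is 13.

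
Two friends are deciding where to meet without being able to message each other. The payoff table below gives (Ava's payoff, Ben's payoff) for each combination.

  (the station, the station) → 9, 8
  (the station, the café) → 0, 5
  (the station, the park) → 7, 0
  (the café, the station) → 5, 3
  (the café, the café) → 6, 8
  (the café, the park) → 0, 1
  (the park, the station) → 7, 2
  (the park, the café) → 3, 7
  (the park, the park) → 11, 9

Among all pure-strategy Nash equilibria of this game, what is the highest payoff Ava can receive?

11

Both the station is a pure NE (Ava: 9 ≥ 7; Ben: 8 ≥ 5). Ava gets 9.
Both the café is a pure NE (Ava: 6 ≥ 3; Ben: 8 ≥ 3). Ava gets 6.
Both the park is a pure NE (Ava: 11 ≥ 7; Ben: 9 ≥ 7). Ava gets 11.
Every other cell has a profitable deviation for at least one player. Highest of {9, 6, 11} is 11.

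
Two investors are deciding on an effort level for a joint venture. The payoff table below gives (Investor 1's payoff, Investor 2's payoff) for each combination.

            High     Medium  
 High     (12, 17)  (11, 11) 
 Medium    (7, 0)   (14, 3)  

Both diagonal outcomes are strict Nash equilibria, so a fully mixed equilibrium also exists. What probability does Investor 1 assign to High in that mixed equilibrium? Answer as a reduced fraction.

1/3

Investor 1's mix p on High must make Investor 2 indifferent between High and Medium.
Investor 2's payoff from High: 17p + 0(1−p). From Medium: 11p + 3(1−p).
Set equal: 6p = 3(1−p) → p = 3/9 = 1/3.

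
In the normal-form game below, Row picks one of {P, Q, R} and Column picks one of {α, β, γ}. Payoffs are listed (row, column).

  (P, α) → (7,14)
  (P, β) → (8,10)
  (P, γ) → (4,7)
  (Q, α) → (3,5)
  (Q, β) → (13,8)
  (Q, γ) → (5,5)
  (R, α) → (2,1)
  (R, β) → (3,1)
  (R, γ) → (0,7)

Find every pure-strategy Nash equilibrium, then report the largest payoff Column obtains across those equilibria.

14

(P, α) is a pure NE (Row: 7 ≥ 3; Column: 14 ≥ 10). Column gets 14.
(Q, β) is a pure NE (Row: 13 ≥ 8; Column: 8 ≥ 5). Column gets 8.
Every other cell has a profitable deviation for at least one player. Highest of {14, 8} is 14.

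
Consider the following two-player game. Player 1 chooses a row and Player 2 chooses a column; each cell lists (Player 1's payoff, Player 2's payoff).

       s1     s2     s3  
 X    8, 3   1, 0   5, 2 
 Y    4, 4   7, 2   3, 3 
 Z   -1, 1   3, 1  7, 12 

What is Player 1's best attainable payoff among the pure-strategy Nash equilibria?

(X, s1) is a pure NE (Player 1: 8 ≥ 4; Player 2: 3 ≥ 2). Player 1 gets 8.
(Z, s3) is a pure NE (Player 1: 7 ≥ 5; Player 2: 12 ≥ 1). Player 1 gets 7.
Every other cell has a profitable deviation for at least one player. Highest of {8, 7} is 8.

8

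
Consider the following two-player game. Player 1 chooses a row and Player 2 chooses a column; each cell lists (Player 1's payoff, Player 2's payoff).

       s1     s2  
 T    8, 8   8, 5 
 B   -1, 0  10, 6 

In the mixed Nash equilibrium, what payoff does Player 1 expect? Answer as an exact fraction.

Player 2 mixes with probability q on s1, chosen so Player 1 is indifferent: 8q + 8(1−q) = (-1)q + 10(1−q) gives q = 2/11.
Player 1's expected payoff (from either row, since indifferent) is 8·2/11 + 8·9/11 = 8.

8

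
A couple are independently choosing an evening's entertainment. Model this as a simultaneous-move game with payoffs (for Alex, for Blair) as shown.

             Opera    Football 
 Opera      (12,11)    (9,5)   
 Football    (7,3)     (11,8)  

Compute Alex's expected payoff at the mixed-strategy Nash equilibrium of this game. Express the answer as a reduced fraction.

69/7

Blair mixes with probability q on Opera, chosen so Alex is indifferent: 12q + 9(1−q) = 7q + 11(1−q) gives q = 2/7.
Alex's expected payoff (from either row, since indifferent) is 12·2/7 + 9·5/7 = 69/7.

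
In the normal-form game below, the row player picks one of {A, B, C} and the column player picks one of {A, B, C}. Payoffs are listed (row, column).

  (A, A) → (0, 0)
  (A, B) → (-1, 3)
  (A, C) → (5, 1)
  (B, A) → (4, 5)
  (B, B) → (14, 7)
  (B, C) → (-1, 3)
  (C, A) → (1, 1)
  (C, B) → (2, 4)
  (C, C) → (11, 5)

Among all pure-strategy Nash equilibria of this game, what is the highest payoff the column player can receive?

Both B is a pure NE (the row player: 14 ≥ 2; the column player: 7 ≥ 5). The column player gets 7.
Both C is a pure NE (the row player: 11 ≥ 5; the column player: 5 ≥ 4). The column player gets 5.
Every other cell has a profitable deviation for at least one player. Highest of {7, 5} is 7.

7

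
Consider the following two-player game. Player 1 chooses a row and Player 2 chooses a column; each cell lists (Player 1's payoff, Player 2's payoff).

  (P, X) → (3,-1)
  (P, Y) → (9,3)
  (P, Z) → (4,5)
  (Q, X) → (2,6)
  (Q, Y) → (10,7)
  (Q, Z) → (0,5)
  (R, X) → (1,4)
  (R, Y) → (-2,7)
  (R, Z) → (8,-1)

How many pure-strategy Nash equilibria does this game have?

(Q, Y): Player 1 gets 10 (best alternative 9); Player 2 gets 7 (best alternative 6). Neither deviates — NE.
(R, Z) is not a NE: Player 2 would switch to Y (7 > -1).
No other cell survives both best-response checks, so there is 1 pure NE.

1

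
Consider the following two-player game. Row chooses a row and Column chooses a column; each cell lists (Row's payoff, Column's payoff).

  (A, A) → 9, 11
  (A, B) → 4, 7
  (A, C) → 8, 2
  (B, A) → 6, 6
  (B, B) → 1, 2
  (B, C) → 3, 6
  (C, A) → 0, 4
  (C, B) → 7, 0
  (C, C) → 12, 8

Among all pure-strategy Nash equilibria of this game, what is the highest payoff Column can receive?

Both A is a pure NE (Row: 9 ≥ 6; Column: 11 ≥ 7). Column gets 11.
Both C is a pure NE (Row: 12 ≥ 8; Column: 8 ≥ 4). Column gets 8.
Every other cell has a profitable deviation for at least one player. Highest of {11, 8} is 11.

11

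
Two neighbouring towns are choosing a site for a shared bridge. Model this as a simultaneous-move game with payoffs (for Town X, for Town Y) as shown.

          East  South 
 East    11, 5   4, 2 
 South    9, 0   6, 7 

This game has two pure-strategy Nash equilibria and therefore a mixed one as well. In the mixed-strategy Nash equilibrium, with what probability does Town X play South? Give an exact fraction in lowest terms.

3/10

Town X's mix p on East must make Town Y indifferent between East and South.
Town Y's payoff from East: 5p + 0(1−p). From South: 2p + 7(1−p).
Set equal: 3p = 7(1−p) → p = 7/10.
Probability on South is 1 − 7/10 = 3/10.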